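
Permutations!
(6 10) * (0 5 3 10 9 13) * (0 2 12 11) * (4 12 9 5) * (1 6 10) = (0 4 12 11)(1 6 5 3)(2 9 13) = [4, 6, 9, 1, 12, 3, 5, 7, 8, 13, 10, 0, 11, 2]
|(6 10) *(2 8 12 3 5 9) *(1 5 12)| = 10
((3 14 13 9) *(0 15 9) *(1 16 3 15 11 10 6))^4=(0 1 13 6 14 10 3 11 16)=((0 11 10 6 1 16 3 14 13)(9 15))^4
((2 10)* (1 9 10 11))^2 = (1 10 11 9 2)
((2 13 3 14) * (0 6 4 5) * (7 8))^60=((0 6 4 5)(2 13 3 14)(7 8))^60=(14)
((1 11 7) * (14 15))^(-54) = ((1 11 7)(14 15))^(-54) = (15)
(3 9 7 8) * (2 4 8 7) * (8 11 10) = (2 4 11 10 8 3 9) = [0, 1, 4, 9, 11, 5, 6, 7, 3, 2, 8, 10]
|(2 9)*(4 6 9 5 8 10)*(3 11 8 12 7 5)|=24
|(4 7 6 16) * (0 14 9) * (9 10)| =4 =|(0 14 10 9)(4 7 6 16)|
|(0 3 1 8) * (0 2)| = |(0 3 1 8 2)| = 5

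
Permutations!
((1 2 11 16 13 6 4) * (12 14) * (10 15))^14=((1 2 11 16 13 6 4)(10 15)(12 14))^14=(16)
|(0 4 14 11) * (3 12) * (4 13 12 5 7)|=|(0 13 12 3 5 7 4 14 11)|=9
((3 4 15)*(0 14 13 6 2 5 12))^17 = ((0 14 13 6 2 5 12)(3 4 15))^17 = (0 6 12 13 5 14 2)(3 15 4)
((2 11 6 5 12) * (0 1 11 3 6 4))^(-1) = (0 4 11 1)(2 12 5 6 3)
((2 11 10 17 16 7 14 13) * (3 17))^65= ((2 11 10 3 17 16 7 14 13))^65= (2 10 17 7 13 11 3 16 14)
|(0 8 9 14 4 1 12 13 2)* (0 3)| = 10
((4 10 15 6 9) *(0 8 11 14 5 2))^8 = (0 11 5)(2 8 14)(4 6 10 9 15)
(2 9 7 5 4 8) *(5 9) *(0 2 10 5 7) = (0 2 7 9)(4 8 10 5) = [2, 1, 7, 3, 8, 4, 6, 9, 10, 0, 5]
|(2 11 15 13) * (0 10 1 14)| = 4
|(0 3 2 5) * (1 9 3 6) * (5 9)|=|(0 6 1 5)(2 9 3)|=12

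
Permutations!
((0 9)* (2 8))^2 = ((0 9)(2 8))^2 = (9)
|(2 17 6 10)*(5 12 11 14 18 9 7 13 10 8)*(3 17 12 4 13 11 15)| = |(2 12 15 3 17 6 8 5 4 13 10)(7 11 14 18 9)| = 55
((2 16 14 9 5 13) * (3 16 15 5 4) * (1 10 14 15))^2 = (1 14 4 16 5 2 10 9 3 15 13)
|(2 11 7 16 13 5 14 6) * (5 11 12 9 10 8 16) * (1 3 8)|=|(1 3 8 16 13 11 7 5 14 6 2 12 9 10)|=14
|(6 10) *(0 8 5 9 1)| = |(0 8 5 9 1)(6 10)| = 10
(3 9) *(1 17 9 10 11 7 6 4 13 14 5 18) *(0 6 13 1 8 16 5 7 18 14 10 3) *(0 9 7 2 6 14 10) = (0 14 2 6 4 1 17 7 13)(5 10 11 18 8 16) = [14, 17, 6, 3, 1, 10, 4, 13, 16, 9, 11, 18, 12, 0, 2, 15, 5, 7, 8]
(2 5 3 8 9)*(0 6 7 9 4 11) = (0 6 7 9 2 5 3 8 4 11) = [6, 1, 5, 8, 11, 3, 7, 9, 4, 2, 10, 0]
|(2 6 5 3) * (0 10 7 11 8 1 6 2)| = |(0 10 7 11 8 1 6 5 3)| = 9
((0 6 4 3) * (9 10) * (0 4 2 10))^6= ((0 6 2 10 9)(3 4))^6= (0 6 2 10 9)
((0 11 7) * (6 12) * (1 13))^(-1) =((0 11 7)(1 13)(6 12))^(-1) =(0 7 11)(1 13)(6 12)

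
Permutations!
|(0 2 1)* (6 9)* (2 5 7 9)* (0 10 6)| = 4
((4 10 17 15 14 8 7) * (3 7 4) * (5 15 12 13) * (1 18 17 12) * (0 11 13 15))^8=(1 17 18)(4 12 14)(8 10 15)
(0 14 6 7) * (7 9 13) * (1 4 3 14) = [1, 4, 2, 14, 3, 5, 9, 0, 8, 13, 10, 11, 12, 7, 6] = (0 1 4 3 14 6 9 13 7)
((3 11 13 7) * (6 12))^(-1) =(3 7 13 11)(6 12)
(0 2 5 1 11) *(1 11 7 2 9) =[9, 7, 5, 3, 4, 11, 6, 2, 8, 1, 10, 0] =(0 9 1 7 2 5 11)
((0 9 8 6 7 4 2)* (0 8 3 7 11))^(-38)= ((0 9 3 7 4 2 8 6 11))^(-38)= (0 6 2 7 9 11 8 4 3)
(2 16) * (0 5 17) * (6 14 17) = [5, 1, 16, 3, 4, 6, 14, 7, 8, 9, 10, 11, 12, 13, 17, 15, 2, 0] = (0 5 6 14 17)(2 16)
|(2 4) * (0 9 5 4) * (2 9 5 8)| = 6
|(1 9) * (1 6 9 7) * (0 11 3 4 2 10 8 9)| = 18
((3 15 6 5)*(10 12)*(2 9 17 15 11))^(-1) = (2 11 3 5 6 15 17 9)(10 12)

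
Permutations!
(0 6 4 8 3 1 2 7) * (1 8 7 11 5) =(0 6 4 7)(1 2 11 5)(3 8) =[6, 2, 11, 8, 7, 1, 4, 0, 3, 9, 10, 5]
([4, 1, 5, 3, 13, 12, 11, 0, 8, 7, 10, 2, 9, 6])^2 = [13, 1, 12, 3, 6, 9, 2, 4, 8, 0, 10, 5, 7, 11]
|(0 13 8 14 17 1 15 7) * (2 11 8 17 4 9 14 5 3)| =|(0 13 17 1 15 7)(2 11 8 5 3)(4 9 14)| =30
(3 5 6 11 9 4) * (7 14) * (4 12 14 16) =[0, 1, 2, 5, 3, 6, 11, 16, 8, 12, 10, 9, 14, 13, 7, 15, 4] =(3 5 6 11 9 12 14 7 16 4)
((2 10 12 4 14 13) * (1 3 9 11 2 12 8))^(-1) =((1 3 9 11 2 10 8)(4 14 13 12))^(-1) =(1 8 10 2 11 9 3)(4 12 13 14)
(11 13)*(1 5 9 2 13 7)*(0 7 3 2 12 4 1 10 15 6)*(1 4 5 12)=(0 7 10 15 6)(1 12 5 9)(2 13 11 3)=[7, 12, 13, 2, 4, 9, 0, 10, 8, 1, 15, 3, 5, 11, 14, 6]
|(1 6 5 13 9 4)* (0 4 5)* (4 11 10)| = 6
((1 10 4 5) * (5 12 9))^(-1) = (1 5 9 12 4 10)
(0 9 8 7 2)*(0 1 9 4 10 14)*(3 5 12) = (0 4 10 14)(1 9 8 7 2)(3 5 12) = [4, 9, 1, 5, 10, 12, 6, 2, 7, 8, 14, 11, 3, 13, 0]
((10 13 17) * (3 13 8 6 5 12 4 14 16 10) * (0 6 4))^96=(17)(4 14 16 10 8)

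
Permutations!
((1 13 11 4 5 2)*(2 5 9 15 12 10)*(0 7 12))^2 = (0 12 2 13 4 15 7 10 1 11 9)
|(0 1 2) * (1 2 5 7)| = 6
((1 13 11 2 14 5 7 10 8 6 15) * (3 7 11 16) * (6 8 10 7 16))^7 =(1 15 6 13)(2 11 5 14)(3 16)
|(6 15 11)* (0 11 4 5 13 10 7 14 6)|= 8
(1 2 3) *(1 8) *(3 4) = (1 2 4 3 8) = [0, 2, 4, 8, 3, 5, 6, 7, 1]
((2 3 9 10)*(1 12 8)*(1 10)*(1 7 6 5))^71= (1 12 8 10 2 3 9 7 6 5)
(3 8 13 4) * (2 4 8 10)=[0, 1, 4, 10, 3, 5, 6, 7, 13, 9, 2, 11, 12, 8]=(2 4 3 10)(8 13)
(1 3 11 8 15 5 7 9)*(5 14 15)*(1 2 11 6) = (1 3 6)(2 11 8 5 7 9)(14 15) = [0, 3, 11, 6, 4, 7, 1, 9, 5, 2, 10, 8, 12, 13, 15, 14]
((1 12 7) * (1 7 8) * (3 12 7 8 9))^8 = ((1 7 8)(3 12 9))^8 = (1 8 7)(3 9 12)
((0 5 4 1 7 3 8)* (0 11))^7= (0 11 8 3 7 1 4 5)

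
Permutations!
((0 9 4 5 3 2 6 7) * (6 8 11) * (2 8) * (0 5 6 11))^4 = (11)(0 7)(3 4)(5 9)(6 8)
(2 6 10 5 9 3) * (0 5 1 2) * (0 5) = (1 2 6 10)(3 5 9) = [0, 2, 6, 5, 4, 9, 10, 7, 8, 3, 1]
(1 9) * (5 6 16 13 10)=(1 9)(5 6 16 13 10)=[0, 9, 2, 3, 4, 6, 16, 7, 8, 1, 5, 11, 12, 10, 14, 15, 13]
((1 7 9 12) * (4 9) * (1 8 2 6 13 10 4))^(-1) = (1 7)(2 8 12 9 4 10 13 6)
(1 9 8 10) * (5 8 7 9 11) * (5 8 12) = [0, 11, 2, 3, 4, 12, 6, 9, 10, 7, 1, 8, 5] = (1 11 8 10)(5 12)(7 9)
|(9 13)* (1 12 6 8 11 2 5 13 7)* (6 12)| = |(1 6 8 11 2 5 13 9 7)| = 9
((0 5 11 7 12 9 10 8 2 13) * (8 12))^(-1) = ((0 5 11 7 8 2 13)(9 10 12))^(-1) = (0 13 2 8 7 11 5)(9 12 10)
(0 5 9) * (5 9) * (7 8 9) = (0 7 8 9) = [7, 1, 2, 3, 4, 5, 6, 8, 9, 0]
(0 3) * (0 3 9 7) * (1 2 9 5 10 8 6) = (0 5 10 8 6 1 2 9 7) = [5, 2, 9, 3, 4, 10, 1, 0, 6, 7, 8]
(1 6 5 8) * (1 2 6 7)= (1 7)(2 6 5 8)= [0, 7, 6, 3, 4, 8, 5, 1, 2]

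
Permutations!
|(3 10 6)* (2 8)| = 6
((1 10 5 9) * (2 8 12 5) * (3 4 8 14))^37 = (1 12 3 10 5 4 2 9 8 14)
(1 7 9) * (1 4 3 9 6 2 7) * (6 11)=(2 7 11 6)(3 9 4)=[0, 1, 7, 9, 3, 5, 2, 11, 8, 4, 10, 6]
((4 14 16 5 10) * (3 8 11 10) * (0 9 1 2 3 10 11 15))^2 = (0 1 3 15 9 2 8)(4 16 10 14 5)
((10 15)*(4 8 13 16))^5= (4 8 13 16)(10 15)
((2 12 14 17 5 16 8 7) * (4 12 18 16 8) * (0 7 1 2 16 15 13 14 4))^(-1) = (0 16 7)(1 8 5 17 14 13 15 18 2)(4 12)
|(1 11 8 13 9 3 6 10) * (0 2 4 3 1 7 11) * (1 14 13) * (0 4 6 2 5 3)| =33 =|(0 5 3 2 6 10 7 11 8 1 4)(9 14 13)|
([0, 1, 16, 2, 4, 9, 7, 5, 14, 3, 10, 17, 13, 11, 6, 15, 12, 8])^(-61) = (2 11 6 3 13 14 9 12 8 5 16 17 7)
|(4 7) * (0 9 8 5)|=|(0 9 8 5)(4 7)|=4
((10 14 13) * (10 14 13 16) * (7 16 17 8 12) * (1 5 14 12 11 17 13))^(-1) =(1 10 16 7 12 13 14 5)(8 17 11)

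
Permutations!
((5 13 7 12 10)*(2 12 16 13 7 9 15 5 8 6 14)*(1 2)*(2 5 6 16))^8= ((1 5 7 2 12 10 8 16 13 9 15 6 14))^8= (1 13 2 6 8 5 9 12 14 16 7 15 10)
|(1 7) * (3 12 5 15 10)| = 10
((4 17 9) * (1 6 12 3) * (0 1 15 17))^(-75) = ((0 1 6 12 3 15 17 9 4))^(-75) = (0 17 12)(1 9 3)(4 15 6)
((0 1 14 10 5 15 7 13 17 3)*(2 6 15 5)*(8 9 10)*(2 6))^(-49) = (0 3 17 13 7 15 6 10 9 8 14 1)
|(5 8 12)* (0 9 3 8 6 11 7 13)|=10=|(0 9 3 8 12 5 6 11 7 13)|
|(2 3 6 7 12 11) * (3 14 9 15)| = |(2 14 9 15 3 6 7 12 11)| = 9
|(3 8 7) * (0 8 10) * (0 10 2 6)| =6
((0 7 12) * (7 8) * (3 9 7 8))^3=((0 3 9 7 12))^3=(0 7 3 12 9)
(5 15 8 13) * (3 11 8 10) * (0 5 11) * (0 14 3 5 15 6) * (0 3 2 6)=(0 15 10 5)(2 6 3 14)(8 13 11)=[15, 1, 6, 14, 4, 0, 3, 7, 13, 9, 5, 8, 12, 11, 2, 10]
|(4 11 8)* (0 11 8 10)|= |(0 11 10)(4 8)|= 6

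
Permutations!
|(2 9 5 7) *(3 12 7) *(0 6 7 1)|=|(0 6 7 2 9 5 3 12 1)|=9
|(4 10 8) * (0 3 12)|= |(0 3 12)(4 10 8)|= 3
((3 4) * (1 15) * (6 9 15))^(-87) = ((1 6 9 15)(3 4))^(-87) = (1 6 9 15)(3 4)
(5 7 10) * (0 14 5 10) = (0 14 5 7) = [14, 1, 2, 3, 4, 7, 6, 0, 8, 9, 10, 11, 12, 13, 5]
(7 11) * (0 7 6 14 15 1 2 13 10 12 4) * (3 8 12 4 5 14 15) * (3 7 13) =(0 13 10 4)(1 2 3 8 12 5 14 7 11 6 15) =[13, 2, 3, 8, 0, 14, 15, 11, 12, 9, 4, 6, 5, 10, 7, 1]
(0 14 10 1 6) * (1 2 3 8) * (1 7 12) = [14, 6, 3, 8, 4, 5, 0, 12, 7, 9, 2, 11, 1, 13, 10] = (0 14 10 2 3 8 7 12 1 6)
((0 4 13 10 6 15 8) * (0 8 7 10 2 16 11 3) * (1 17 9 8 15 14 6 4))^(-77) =((0 1 17 9 8 15 7 10 4 13 2 16 11 3)(6 14))^(-77) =(0 10)(1 4)(2 9)(3 7)(6 14)(8 16)(11 15)(13 17)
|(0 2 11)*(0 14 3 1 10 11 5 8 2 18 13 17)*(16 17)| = 15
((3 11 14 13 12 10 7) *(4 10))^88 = (14)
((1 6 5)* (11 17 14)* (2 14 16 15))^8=(1 5 6)(2 11 16)(14 17 15)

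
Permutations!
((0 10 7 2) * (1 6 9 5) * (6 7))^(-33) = (0 2 7 1 5 9 6 10)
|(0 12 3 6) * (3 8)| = 5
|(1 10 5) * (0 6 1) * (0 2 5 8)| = |(0 6 1 10 8)(2 5)| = 10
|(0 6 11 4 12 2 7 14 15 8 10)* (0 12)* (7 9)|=8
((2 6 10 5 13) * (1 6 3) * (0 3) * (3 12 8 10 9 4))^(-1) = (0 2 13 5 10 8 12)(1 3 4 9 6)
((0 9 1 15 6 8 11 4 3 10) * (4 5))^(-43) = ((0 9 1 15 6 8 11 5 4 3 10))^(-43) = (0 9 1 15 6 8 11 5 4 3 10)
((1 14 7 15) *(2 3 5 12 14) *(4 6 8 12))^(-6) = (1 6 15 4 7 5 14 3 12 2 8)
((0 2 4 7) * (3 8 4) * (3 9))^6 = (0 7 4 8 3 9 2)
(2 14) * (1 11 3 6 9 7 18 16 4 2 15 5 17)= (1 11 3 6 9 7 18 16 4 2 14 15 5 17)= [0, 11, 14, 6, 2, 17, 9, 18, 8, 7, 10, 3, 12, 13, 15, 5, 4, 1, 16]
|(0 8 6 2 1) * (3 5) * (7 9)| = 10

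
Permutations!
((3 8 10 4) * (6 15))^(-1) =((3 8 10 4)(6 15))^(-1) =(3 4 10 8)(6 15)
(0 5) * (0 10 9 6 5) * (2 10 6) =(2 10 9)(5 6) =[0, 1, 10, 3, 4, 6, 5, 7, 8, 2, 9]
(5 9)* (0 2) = [2, 1, 0, 3, 4, 9, 6, 7, 8, 5] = (0 2)(5 9)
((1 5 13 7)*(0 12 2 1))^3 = ((0 12 2 1 5 13 7))^3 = (0 1 7 2 13 12 5)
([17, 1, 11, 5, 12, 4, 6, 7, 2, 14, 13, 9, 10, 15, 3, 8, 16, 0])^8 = (17)(2 10 3)(4 9 15)(5 11 13)(8 12 14)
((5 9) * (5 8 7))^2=((5 9 8 7))^2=(5 8)(7 9)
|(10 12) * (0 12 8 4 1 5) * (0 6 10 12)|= |(12)(1 5 6 10 8 4)|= 6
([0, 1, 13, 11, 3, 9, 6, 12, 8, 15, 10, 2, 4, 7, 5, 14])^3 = [0, 1, 12, 13, 2, 14, 6, 3, 8, 5, 10, 7, 11, 4, 15, 9]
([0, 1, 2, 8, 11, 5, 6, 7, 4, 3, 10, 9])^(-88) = [0, 1, 2, 4, 9, 5, 6, 7, 11, 8, 10, 3]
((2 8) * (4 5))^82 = (8)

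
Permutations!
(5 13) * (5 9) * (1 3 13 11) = [0, 3, 2, 13, 4, 11, 6, 7, 8, 5, 10, 1, 12, 9] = (1 3 13 9 5 11)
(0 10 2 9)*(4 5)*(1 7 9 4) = (0 10 2 4 5 1 7 9) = [10, 7, 4, 3, 5, 1, 6, 9, 8, 0, 2]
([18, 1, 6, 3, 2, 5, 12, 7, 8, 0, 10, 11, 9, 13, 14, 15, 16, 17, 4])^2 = (0 4 6 9 18 2 12)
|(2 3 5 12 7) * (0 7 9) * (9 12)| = |(12)(0 7 2 3 5 9)| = 6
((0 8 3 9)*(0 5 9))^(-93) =(5 9)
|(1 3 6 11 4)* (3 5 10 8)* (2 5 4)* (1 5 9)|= 10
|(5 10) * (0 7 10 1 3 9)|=|(0 7 10 5 1 3 9)|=7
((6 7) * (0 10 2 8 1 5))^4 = ((0 10 2 8 1 5)(6 7))^4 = (0 1 2)(5 8 10)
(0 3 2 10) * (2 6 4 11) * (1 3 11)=(0 11 2 10)(1 3 6 4)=[11, 3, 10, 6, 1, 5, 4, 7, 8, 9, 0, 2]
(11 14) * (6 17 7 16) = (6 17 7 16)(11 14) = [0, 1, 2, 3, 4, 5, 17, 16, 8, 9, 10, 14, 12, 13, 11, 15, 6, 7]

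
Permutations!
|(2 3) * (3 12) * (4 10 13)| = |(2 12 3)(4 10 13)| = 3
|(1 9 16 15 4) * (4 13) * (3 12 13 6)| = |(1 9 16 15 6 3 12 13 4)| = 9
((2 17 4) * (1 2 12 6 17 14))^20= (17)(1 14 2)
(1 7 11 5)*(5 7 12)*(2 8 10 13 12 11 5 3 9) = [0, 11, 8, 9, 4, 1, 6, 5, 10, 2, 13, 7, 3, 12] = (1 11 7 5)(2 8 10 13 12 3 9)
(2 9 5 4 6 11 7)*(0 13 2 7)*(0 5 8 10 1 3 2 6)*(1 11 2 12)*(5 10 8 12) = (0 13 6 2 9 12 1 3 5 4)(10 11) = [13, 3, 9, 5, 0, 4, 2, 7, 8, 12, 11, 10, 1, 6]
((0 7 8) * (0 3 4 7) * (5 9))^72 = ((3 4 7 8)(5 9))^72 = (9)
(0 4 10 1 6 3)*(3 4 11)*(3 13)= (0 11 13 3)(1 6 4 10)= [11, 6, 2, 0, 10, 5, 4, 7, 8, 9, 1, 13, 12, 3]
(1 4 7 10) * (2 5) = (1 4 7 10)(2 5) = [0, 4, 5, 3, 7, 2, 6, 10, 8, 9, 1]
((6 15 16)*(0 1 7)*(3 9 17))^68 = ((0 1 7)(3 9 17)(6 15 16))^68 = (0 7 1)(3 17 9)(6 16 15)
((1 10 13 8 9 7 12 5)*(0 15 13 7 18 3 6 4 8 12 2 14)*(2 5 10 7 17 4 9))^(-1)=(0 14 2 8 4 17 10 12 13 15)(1 5 7)(3 18 9 6)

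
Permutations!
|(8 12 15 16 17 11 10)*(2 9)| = 14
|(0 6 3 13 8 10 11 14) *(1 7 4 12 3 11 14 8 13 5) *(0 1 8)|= 9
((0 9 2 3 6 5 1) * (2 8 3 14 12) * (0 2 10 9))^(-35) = (1 9)(2 8)(3 14)(5 10)(6 12)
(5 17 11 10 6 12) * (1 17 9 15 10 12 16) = (1 17 11 12 5 9 15 10 6 16) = [0, 17, 2, 3, 4, 9, 16, 7, 8, 15, 6, 12, 5, 13, 14, 10, 1, 11]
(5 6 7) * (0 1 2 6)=[1, 2, 6, 3, 4, 0, 7, 5]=(0 1 2 6 7 5)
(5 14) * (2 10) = (2 10)(5 14) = [0, 1, 10, 3, 4, 14, 6, 7, 8, 9, 2, 11, 12, 13, 5]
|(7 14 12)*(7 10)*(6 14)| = 5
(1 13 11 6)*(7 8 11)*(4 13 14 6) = [0, 14, 2, 3, 13, 5, 1, 8, 11, 9, 10, 4, 12, 7, 6] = (1 14 6)(4 13 7 8 11)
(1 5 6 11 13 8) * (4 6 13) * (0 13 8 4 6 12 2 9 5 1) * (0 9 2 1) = (0 13 4 12 1)(5 8 9)(6 11) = [13, 0, 2, 3, 12, 8, 11, 7, 9, 5, 10, 6, 1, 4]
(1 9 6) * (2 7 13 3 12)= (1 9 6)(2 7 13 3 12)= [0, 9, 7, 12, 4, 5, 1, 13, 8, 6, 10, 11, 2, 3]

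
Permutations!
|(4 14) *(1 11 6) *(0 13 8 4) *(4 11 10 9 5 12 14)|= |(0 13 8 11 6 1 10 9 5 12 14)|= 11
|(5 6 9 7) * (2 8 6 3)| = |(2 8 6 9 7 5 3)| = 7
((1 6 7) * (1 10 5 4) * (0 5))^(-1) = ((0 5 4 1 6 7 10))^(-1) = (0 10 7 6 1 4 5)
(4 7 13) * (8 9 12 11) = (4 7 13)(8 9 12 11) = [0, 1, 2, 3, 7, 5, 6, 13, 9, 12, 10, 8, 11, 4]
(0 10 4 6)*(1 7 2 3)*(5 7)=(0 10 4 6)(1 5 7 2 3)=[10, 5, 3, 1, 6, 7, 0, 2, 8, 9, 4]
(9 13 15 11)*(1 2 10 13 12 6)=(1 2 10 13 15 11 9 12 6)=[0, 2, 10, 3, 4, 5, 1, 7, 8, 12, 13, 9, 6, 15, 14, 11]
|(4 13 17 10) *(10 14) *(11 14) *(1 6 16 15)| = 12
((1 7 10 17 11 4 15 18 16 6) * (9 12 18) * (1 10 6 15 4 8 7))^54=((6 10 17 11 8 7)(9 12 18 16 15))^54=(9 15 16 18 12)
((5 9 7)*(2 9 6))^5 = ((2 9 7 5 6))^5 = (9)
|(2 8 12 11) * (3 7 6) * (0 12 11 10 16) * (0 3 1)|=|(0 12 10 16 3 7 6 1)(2 8 11)|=24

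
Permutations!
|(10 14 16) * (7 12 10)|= 5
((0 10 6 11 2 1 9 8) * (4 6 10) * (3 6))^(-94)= (0 2 4 1 3 9 6 8 11)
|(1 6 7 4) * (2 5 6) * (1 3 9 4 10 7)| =12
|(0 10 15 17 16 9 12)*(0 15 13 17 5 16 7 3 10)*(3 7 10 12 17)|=9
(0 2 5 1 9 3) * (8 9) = [2, 8, 5, 0, 4, 1, 6, 7, 9, 3] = (0 2 5 1 8 9 3)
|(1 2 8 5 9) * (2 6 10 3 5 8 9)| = 7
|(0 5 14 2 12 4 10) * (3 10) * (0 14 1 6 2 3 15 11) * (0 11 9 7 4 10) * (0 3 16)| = |(0 5 1 6 2 12 10 14 16)(4 15 9 7)| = 36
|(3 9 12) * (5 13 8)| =|(3 9 12)(5 13 8)| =3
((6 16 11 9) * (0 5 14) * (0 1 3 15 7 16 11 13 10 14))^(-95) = (0 5)(1 3 15 7 16 13 10 14)(6 11 9)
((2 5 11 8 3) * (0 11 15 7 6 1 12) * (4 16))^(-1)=((0 11 8 3 2 5 15 7 6 1 12)(4 16))^(-1)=(0 12 1 6 7 15 5 2 3 8 11)(4 16)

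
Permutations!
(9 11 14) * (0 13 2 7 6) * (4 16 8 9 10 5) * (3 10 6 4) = (0 13 2 7 4 16 8 9 11 14 6)(3 10 5) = [13, 1, 7, 10, 16, 3, 0, 4, 9, 11, 5, 14, 12, 2, 6, 15, 8]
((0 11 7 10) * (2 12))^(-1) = ((0 11 7 10)(2 12))^(-1) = (0 10 7 11)(2 12)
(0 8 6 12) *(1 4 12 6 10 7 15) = (0 8 10 7 15 1 4 12) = [8, 4, 2, 3, 12, 5, 6, 15, 10, 9, 7, 11, 0, 13, 14, 1]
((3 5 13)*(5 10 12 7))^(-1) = ((3 10 12 7 5 13))^(-1) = (3 13 5 7 12 10)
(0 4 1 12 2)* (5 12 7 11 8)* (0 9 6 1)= [4, 7, 9, 3, 0, 12, 1, 11, 5, 6, 10, 8, 2]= (0 4)(1 7 11 8 5 12 2 9 6)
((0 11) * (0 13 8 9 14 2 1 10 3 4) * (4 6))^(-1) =(0 4 6 3 10 1 2 14 9 8 13 11)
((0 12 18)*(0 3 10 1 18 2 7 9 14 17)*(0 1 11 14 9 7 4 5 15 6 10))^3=((0 12 2 4 5 15 6 10 11 14 17 1 18 3))^3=(0 4 6 14 18 12 5 10 17 3 2 15 11 1)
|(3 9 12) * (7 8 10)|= 3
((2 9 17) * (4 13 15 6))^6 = ((2 9 17)(4 13 15 6))^6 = (17)(4 15)(6 13)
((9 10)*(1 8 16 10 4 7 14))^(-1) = (1 14 7 4 9 10 16 8)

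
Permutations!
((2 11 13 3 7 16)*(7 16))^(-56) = ((2 11 13 3 16))^(-56) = (2 16 3 13 11)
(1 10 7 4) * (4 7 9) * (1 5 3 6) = (1 10 9 4 5 3 6) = [0, 10, 2, 6, 5, 3, 1, 7, 8, 4, 9]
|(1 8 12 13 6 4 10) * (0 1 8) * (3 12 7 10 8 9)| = |(0 1)(3 12 13 6 4 8 7 10 9)| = 18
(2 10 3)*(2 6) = [0, 1, 10, 6, 4, 5, 2, 7, 8, 9, 3] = (2 10 3 6)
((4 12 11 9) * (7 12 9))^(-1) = ((4 9)(7 12 11))^(-1) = (4 9)(7 11 12)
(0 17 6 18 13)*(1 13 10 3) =(0 17 6 18 10 3 1 13) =[17, 13, 2, 1, 4, 5, 18, 7, 8, 9, 3, 11, 12, 0, 14, 15, 16, 6, 10]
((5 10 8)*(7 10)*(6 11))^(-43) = (5 7 10 8)(6 11)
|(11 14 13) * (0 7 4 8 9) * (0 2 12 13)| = 10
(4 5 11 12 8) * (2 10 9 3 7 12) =(2 10 9 3 7 12 8 4 5 11) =[0, 1, 10, 7, 5, 11, 6, 12, 4, 3, 9, 2, 8]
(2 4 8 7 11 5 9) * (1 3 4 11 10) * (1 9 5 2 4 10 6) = (1 3 10 9 4 8 7 6)(2 11) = [0, 3, 11, 10, 8, 5, 1, 6, 7, 4, 9, 2]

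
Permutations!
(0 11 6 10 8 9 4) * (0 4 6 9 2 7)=[11, 1, 7, 3, 4, 5, 10, 0, 2, 6, 8, 9]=(0 11 9 6 10 8 2 7)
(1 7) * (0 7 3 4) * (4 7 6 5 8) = (0 6 5 8 4)(1 3 7) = [6, 3, 2, 7, 0, 8, 5, 1, 4]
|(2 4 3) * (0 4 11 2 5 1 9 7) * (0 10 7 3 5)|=|(0 4 5 1 9 3)(2 11)(7 10)|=6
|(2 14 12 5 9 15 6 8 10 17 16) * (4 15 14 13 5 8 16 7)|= |(2 13 5 9 14 12 8 10 17 7 4 15 6 16)|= 14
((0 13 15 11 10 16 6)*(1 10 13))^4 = (0 6 16 10 1)(11 13 15)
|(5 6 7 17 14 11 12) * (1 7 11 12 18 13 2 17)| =18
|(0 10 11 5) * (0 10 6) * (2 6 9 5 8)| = |(0 9 5 10 11 8 2 6)| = 8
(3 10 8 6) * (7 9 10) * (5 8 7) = (3 5 8 6)(7 9 10) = [0, 1, 2, 5, 4, 8, 3, 9, 6, 10, 7]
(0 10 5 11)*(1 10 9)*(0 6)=(0 9 1 10 5 11 6)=[9, 10, 2, 3, 4, 11, 0, 7, 8, 1, 5, 6]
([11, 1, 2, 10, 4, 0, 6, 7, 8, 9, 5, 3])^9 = (0 5 10 3 11)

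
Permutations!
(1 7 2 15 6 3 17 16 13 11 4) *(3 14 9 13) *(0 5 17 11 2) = [5, 7, 15, 11, 1, 17, 14, 0, 8, 13, 10, 4, 12, 2, 9, 6, 3, 16] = (0 5 17 16 3 11 4 1 7)(2 15 6 14 9 13)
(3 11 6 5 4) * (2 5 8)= (2 5 4 3 11 6 8)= [0, 1, 5, 11, 3, 4, 8, 7, 2, 9, 10, 6]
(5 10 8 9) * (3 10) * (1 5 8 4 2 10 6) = (1 5 3 6)(2 10 4)(8 9) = [0, 5, 10, 6, 2, 3, 1, 7, 9, 8, 4]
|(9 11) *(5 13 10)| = |(5 13 10)(9 11)| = 6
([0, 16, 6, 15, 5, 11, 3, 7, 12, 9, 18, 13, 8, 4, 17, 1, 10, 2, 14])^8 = (1 3 2 14 10)(6 17 18 16 15)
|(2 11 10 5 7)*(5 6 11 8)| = |(2 8 5 7)(6 11 10)| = 12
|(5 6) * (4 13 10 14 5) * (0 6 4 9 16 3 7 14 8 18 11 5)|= 7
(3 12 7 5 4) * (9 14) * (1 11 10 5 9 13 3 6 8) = (1 11 10 5 4 6 8)(3 12 7 9 14 13) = [0, 11, 2, 12, 6, 4, 8, 9, 1, 14, 5, 10, 7, 3, 13]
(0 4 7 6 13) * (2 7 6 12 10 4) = [2, 1, 7, 3, 6, 5, 13, 12, 8, 9, 4, 11, 10, 0] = (0 2 7 12 10 4 6 13)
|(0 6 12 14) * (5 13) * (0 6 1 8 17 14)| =|(0 1 8 17 14 6 12)(5 13)| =14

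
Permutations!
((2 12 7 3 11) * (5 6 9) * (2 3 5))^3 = ((2 12 7 5 6 9)(3 11))^3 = (2 5)(3 11)(6 12)(7 9)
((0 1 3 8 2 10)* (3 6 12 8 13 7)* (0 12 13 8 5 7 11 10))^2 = (0 6 11 12 7 8)(1 13 10 5 3 2) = ((0 1 6 13 11 10 12 5 7 3 8 2))^2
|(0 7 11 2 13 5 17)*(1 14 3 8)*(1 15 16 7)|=13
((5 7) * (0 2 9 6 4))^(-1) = (0 4 6 9 2)(5 7)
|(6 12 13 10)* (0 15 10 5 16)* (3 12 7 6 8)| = |(0 15 10 8 3 12 13 5 16)(6 7)| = 18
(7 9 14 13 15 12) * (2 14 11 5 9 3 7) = (2 14 13 15 12)(3 7)(5 9 11) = [0, 1, 14, 7, 4, 9, 6, 3, 8, 11, 10, 5, 2, 15, 13, 12]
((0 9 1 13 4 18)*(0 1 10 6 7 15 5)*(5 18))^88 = ((0 9 10 6 7 15 18 1 13 4 5))^88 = (18)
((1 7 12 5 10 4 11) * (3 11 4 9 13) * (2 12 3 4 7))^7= ((1 2 12 5 10 9 13 4 7 3 11))^7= (1 4 5 11 13 12 3 9 2 7 10)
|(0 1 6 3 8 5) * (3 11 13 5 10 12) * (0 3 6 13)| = 10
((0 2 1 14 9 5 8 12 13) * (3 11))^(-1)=((0 2 1 14 9 5 8 12 13)(3 11))^(-1)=(0 13 12 8 5 9 14 1 2)(3 11)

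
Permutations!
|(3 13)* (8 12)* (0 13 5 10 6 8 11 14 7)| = 11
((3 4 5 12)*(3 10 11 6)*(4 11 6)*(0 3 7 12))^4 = ((0 3 11 4 5)(6 7 12 10))^4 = (12)(0 5 4 11 3)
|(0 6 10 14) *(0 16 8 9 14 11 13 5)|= |(0 6 10 11 13 5)(8 9 14 16)|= 12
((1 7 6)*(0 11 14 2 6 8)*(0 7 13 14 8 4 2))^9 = ((0 11 8 7 4 2 6 1 13 14))^9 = (0 14 13 1 6 2 4 7 8 11)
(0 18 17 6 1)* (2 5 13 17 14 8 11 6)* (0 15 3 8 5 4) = (0 18 14 5 13 17 2 4)(1 15 3 8 11 6) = [18, 15, 4, 8, 0, 13, 1, 7, 11, 9, 10, 6, 12, 17, 5, 3, 16, 2, 14]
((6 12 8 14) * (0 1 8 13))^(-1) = ((0 1 8 14 6 12 13))^(-1) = (0 13 12 6 14 8 1)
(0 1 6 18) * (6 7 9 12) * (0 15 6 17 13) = (0 1 7 9 12 17 13)(6 18 15) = [1, 7, 2, 3, 4, 5, 18, 9, 8, 12, 10, 11, 17, 0, 14, 6, 16, 13, 15]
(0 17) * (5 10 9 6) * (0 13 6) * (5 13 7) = (0 17 7 5 10 9)(6 13) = [17, 1, 2, 3, 4, 10, 13, 5, 8, 0, 9, 11, 12, 6, 14, 15, 16, 7]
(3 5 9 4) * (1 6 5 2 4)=(1 6 5 9)(2 4 3)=[0, 6, 4, 2, 3, 9, 5, 7, 8, 1]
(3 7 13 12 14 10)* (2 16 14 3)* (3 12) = [0, 1, 16, 7, 4, 5, 6, 13, 8, 9, 2, 11, 12, 3, 10, 15, 14] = (2 16 14 10)(3 7 13)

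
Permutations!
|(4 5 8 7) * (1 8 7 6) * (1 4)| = |(1 8 6 4 5 7)| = 6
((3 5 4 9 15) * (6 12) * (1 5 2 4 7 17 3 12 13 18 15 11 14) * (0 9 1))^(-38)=(0 11)(1 3 5 2 7 4 17)(6 18 12 13 15)(9 14)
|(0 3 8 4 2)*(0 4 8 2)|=4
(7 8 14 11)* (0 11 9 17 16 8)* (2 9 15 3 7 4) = (0 11 4 2 9 17 16 8 14 15 3 7) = [11, 1, 9, 7, 2, 5, 6, 0, 14, 17, 10, 4, 12, 13, 15, 3, 8, 16]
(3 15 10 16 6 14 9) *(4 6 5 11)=(3 15 10 16 5 11 4 6 14 9)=[0, 1, 2, 15, 6, 11, 14, 7, 8, 3, 16, 4, 12, 13, 9, 10, 5]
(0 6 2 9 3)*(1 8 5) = [6, 8, 9, 0, 4, 1, 2, 7, 5, 3] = (0 6 2 9 3)(1 8 5)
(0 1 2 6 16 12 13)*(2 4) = (0 1 4 2 6 16 12 13) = [1, 4, 6, 3, 2, 5, 16, 7, 8, 9, 10, 11, 13, 0, 14, 15, 12]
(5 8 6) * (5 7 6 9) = [0, 1, 2, 3, 4, 8, 7, 6, 9, 5] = (5 8 9)(6 7)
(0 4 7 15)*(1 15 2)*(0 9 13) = [4, 15, 1, 3, 7, 5, 6, 2, 8, 13, 10, 11, 12, 0, 14, 9] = (0 4 7 2 1 15 9 13)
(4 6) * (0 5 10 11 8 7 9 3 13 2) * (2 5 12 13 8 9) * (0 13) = [12, 1, 13, 8, 6, 10, 4, 2, 7, 3, 11, 9, 0, 5] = (0 12)(2 13 5 10 11 9 3 8 7)(4 6)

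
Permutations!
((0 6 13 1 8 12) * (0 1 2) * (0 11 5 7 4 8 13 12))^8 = (0 7 2 12 8 5 13 6 4 11 1)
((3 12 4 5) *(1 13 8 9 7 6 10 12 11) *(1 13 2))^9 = (1 2)(3 4 10 7 8 11 5 12 6 9 13)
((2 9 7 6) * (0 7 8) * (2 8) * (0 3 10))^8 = (0 6 3)(7 8 10)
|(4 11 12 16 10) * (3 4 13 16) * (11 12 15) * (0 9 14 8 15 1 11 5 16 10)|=42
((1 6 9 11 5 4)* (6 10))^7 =((1 10 6 9 11 5 4))^7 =(11)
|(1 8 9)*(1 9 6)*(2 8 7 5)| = |(9)(1 7 5 2 8 6)| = 6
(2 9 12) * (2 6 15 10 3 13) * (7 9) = (2 7 9 12 6 15 10 3 13) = [0, 1, 7, 13, 4, 5, 15, 9, 8, 12, 3, 11, 6, 2, 14, 10]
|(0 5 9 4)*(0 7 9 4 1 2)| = |(0 5 4 7 9 1 2)| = 7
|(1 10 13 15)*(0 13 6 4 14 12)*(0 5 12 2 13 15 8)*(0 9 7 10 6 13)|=70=|(0 15 1 6 4 14 2)(5 12)(7 10 13 8 9)|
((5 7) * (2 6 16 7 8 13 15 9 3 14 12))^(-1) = (2 12 14 3 9 15 13 8 5 7 16 6)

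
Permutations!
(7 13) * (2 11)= (2 11)(7 13)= [0, 1, 11, 3, 4, 5, 6, 13, 8, 9, 10, 2, 12, 7]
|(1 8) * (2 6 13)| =6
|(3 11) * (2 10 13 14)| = |(2 10 13 14)(3 11)| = 4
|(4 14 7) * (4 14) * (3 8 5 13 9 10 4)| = 14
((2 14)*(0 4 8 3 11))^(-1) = (0 11 3 8 4)(2 14)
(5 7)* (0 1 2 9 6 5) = (0 1 2 9 6 5 7) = [1, 2, 9, 3, 4, 7, 5, 0, 8, 6]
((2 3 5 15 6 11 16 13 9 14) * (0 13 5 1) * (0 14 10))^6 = (0 9)(1 2)(3 14)(5 15 6 11 16)(10 13)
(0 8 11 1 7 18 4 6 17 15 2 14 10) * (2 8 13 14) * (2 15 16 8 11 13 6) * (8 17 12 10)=[6, 7, 15, 3, 2, 5, 12, 18, 13, 9, 0, 1, 10, 14, 8, 11, 17, 16, 4]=(0 6 12 10)(1 7 18 4 2 15 11)(8 13 14)(16 17)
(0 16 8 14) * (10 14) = (0 16 8 10 14) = [16, 1, 2, 3, 4, 5, 6, 7, 10, 9, 14, 11, 12, 13, 0, 15, 8]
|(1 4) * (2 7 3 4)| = 5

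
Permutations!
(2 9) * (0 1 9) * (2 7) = (0 1 9 7 2) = [1, 9, 0, 3, 4, 5, 6, 2, 8, 7]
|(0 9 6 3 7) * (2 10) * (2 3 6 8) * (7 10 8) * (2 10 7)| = |(0 9 2 8 10 3 7)| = 7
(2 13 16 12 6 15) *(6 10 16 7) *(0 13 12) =[13, 1, 12, 3, 4, 5, 15, 6, 8, 9, 16, 11, 10, 7, 14, 2, 0] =(0 13 7 6 15 2 12 10 16)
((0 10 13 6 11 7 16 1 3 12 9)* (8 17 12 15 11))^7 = ((0 10 13 6 8 17 12 9)(1 3 15 11 7 16))^7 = (0 9 12 17 8 6 13 10)(1 3 15 11 7 16)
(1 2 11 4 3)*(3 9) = (1 2 11 4 9 3) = [0, 2, 11, 1, 9, 5, 6, 7, 8, 3, 10, 4]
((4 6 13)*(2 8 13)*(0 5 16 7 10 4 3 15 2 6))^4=((0 5 16 7 10 4)(2 8 13 3 15))^4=(0 10 16)(2 15 3 13 8)(4 7 5)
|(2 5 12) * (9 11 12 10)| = |(2 5 10 9 11 12)| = 6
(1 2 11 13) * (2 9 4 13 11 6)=(1 9 4 13)(2 6)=[0, 9, 6, 3, 13, 5, 2, 7, 8, 4, 10, 11, 12, 1]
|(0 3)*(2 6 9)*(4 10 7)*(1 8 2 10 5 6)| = 6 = |(0 3)(1 8 2)(4 5 6 9 10 7)|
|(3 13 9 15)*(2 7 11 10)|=4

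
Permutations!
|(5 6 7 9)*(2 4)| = |(2 4)(5 6 7 9)| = 4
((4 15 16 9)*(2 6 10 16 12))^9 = (2 6 10 16 9 4 15 12)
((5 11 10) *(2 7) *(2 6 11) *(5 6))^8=(2 5 7)(6 10 11)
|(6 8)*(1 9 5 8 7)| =|(1 9 5 8 6 7)| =6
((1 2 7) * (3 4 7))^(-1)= ((1 2 3 4 7))^(-1)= (1 7 4 3 2)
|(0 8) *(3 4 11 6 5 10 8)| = 8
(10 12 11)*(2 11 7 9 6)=[0, 1, 11, 3, 4, 5, 2, 9, 8, 6, 12, 10, 7]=(2 11 10 12 7 9 6)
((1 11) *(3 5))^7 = ((1 11)(3 5))^7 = (1 11)(3 5)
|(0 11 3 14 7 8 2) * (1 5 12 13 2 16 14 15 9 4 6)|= 12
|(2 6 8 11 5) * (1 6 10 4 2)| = 15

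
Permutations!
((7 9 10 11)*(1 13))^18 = (13)(7 10)(9 11) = ((1 13)(7 9 10 11))^18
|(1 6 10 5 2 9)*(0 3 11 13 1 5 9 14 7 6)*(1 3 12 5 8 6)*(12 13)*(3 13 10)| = |(0 10 9 8 6 3 11 12 5 2 14 7 1)| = 13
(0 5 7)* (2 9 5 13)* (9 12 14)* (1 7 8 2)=(0 13 1 7)(2 12 14 9 5 8)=[13, 7, 12, 3, 4, 8, 6, 0, 2, 5, 10, 11, 14, 1, 9]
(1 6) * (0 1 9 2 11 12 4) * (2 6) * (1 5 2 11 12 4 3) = (0 5 2 12 3 1 11 4)(6 9) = [5, 11, 12, 1, 0, 2, 9, 7, 8, 6, 10, 4, 3]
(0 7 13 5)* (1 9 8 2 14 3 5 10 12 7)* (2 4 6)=(0 1 9 8 4 6 2 14 3 5)(7 13 10 12)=[1, 9, 14, 5, 6, 0, 2, 13, 4, 8, 12, 11, 7, 10, 3]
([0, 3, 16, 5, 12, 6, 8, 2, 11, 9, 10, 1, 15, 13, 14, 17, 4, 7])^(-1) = (1 11 8 6 5 3)(2 7 17 15 12 4 16)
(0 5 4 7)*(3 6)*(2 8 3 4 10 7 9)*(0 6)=(0 5 10 7 6 4 9 2 8 3)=[5, 1, 8, 0, 9, 10, 4, 6, 3, 2, 7]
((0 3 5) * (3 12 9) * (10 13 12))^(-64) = (0 5 3 9 12 13 10)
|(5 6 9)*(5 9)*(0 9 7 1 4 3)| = |(0 9 7 1 4 3)(5 6)| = 6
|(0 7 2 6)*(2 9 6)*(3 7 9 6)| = 5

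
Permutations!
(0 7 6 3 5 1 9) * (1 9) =(0 7 6 3 5 9) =[7, 1, 2, 5, 4, 9, 3, 6, 8, 0]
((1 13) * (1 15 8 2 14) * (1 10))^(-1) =(1 10 14 2 8 15 13) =((1 13 15 8 2 14 10))^(-1)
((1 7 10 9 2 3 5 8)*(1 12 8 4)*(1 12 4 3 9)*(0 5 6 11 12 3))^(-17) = (0 5)(1 7 10)(2 9)(3 6 11 12 8 4)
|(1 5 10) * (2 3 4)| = |(1 5 10)(2 3 4)| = 3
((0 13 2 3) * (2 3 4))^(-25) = (0 3 13)(2 4) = ((0 13 3)(2 4))^(-25)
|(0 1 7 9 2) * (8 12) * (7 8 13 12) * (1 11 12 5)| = 10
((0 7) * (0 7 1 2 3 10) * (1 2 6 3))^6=(10)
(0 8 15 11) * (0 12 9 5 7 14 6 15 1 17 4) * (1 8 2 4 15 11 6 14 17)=(0 2 4)(5 7 17 15 6 11 12 9)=[2, 1, 4, 3, 0, 7, 11, 17, 8, 5, 10, 12, 9, 13, 14, 6, 16, 15]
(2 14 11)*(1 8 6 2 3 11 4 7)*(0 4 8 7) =(0 4)(1 7)(2 14 8 6)(3 11) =[4, 7, 14, 11, 0, 5, 2, 1, 6, 9, 10, 3, 12, 13, 8]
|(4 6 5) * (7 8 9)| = 3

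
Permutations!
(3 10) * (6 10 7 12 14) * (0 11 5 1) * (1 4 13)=(0 11 5 4 13 1)(3 7 12 14 6 10)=[11, 0, 2, 7, 13, 4, 10, 12, 8, 9, 3, 5, 14, 1, 6]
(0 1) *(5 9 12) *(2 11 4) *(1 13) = (0 13 1)(2 11 4)(5 9 12) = [13, 0, 11, 3, 2, 9, 6, 7, 8, 12, 10, 4, 5, 1]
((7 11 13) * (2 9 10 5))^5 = (2 9 10 5)(7 13 11) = ((2 9 10 5)(7 11 13))^5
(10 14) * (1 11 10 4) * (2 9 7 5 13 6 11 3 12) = (1 3 12 2 9 7 5 13 6 11 10 14 4) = [0, 3, 9, 12, 1, 13, 11, 5, 8, 7, 14, 10, 2, 6, 4]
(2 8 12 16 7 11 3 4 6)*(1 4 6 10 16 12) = (1 4 10 16 7 11 3 6 2 8) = [0, 4, 8, 6, 10, 5, 2, 11, 1, 9, 16, 3, 12, 13, 14, 15, 7]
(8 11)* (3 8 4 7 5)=[0, 1, 2, 8, 7, 3, 6, 5, 11, 9, 10, 4]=(3 8 11 4 7 5)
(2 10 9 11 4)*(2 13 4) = (2 10 9 11)(4 13) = [0, 1, 10, 3, 13, 5, 6, 7, 8, 11, 9, 2, 12, 4]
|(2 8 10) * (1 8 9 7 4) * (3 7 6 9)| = 14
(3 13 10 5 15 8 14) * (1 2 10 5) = (1 2 10)(3 13 5 15 8 14) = [0, 2, 10, 13, 4, 15, 6, 7, 14, 9, 1, 11, 12, 5, 3, 8]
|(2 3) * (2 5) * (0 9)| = |(0 9)(2 3 5)| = 6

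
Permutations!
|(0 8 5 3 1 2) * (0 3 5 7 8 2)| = |(0 2 3 1)(7 8)| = 4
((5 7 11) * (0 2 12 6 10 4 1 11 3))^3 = (0 6 1 7 2 10 11 3 12 4 5)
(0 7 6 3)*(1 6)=(0 7 1 6 3)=[7, 6, 2, 0, 4, 5, 3, 1]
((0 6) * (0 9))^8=(0 9 6)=((0 6 9))^8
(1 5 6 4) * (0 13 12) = [13, 5, 2, 3, 1, 6, 4, 7, 8, 9, 10, 11, 0, 12] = (0 13 12)(1 5 6 4)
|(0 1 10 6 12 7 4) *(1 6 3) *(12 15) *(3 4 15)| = 6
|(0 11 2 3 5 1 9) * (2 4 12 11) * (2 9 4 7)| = 8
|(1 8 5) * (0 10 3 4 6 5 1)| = 6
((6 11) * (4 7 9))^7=((4 7 9)(6 11))^7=(4 7 9)(6 11)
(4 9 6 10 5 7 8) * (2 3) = (2 3)(4 9 6 10 5 7 8) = [0, 1, 3, 2, 9, 7, 10, 8, 4, 6, 5]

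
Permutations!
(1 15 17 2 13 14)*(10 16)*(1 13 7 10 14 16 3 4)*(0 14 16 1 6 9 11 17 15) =(0 14 13 1)(2 7 10 3 4 6 9 11 17) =[14, 0, 7, 4, 6, 5, 9, 10, 8, 11, 3, 17, 12, 1, 13, 15, 16, 2]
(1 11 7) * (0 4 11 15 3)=(0 4 11 7 1 15 3)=[4, 15, 2, 0, 11, 5, 6, 1, 8, 9, 10, 7, 12, 13, 14, 3]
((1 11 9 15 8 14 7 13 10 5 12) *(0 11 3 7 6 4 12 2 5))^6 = ((0 11 9 15 8 14 6 4 12 1 3 7 13 10)(2 5))^6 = (0 6 13 8 3 9 12)(1 11 4 10 14 7 15)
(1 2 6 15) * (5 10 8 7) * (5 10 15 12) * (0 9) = [9, 2, 6, 3, 4, 15, 12, 10, 7, 0, 8, 11, 5, 13, 14, 1] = (0 9)(1 2 6 12 5 15)(7 10 8)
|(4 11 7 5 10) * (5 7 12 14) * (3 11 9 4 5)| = |(3 11 12 14)(4 9)(5 10)| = 4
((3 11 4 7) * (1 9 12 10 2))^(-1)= (1 2 10 12 9)(3 7 4 11)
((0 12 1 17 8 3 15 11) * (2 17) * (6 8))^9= ((0 12 1 2 17 6 8 3 15 11))^9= (0 11 15 3 8 6 17 2 1 12)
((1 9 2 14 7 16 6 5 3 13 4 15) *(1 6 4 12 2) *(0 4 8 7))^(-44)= ((0 4 15 6 5 3 13 12 2 14)(1 9)(7 16 8))^(-44)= (0 13 15 2 5)(3 4 12 6 14)(7 16 8)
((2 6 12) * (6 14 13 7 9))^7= (14)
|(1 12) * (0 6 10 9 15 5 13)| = |(0 6 10 9 15 5 13)(1 12)| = 14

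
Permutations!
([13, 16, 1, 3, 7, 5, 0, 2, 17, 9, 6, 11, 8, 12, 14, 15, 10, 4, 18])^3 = (18)(0 8 7 16)(1 6 12 4)(2 10 13 17)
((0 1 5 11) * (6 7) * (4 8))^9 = ((0 1 5 11)(4 8)(6 7))^9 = (0 1 5 11)(4 8)(6 7)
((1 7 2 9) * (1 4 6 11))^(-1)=(1 11 6 4 9 2 7)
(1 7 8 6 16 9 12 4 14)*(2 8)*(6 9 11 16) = (1 7 2 8 9 12 4 14)(11 16) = [0, 7, 8, 3, 14, 5, 6, 2, 9, 12, 10, 16, 4, 13, 1, 15, 11]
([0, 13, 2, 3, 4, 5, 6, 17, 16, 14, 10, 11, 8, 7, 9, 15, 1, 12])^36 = [0, 13, 2, 3, 4, 5, 6, 17, 16, 9, 10, 11, 8, 7, 14, 15, 1, 12]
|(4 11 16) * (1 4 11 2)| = 6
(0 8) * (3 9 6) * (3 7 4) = (0 8)(3 9 6 7 4) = [8, 1, 2, 9, 3, 5, 7, 4, 0, 6]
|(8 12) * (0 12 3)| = 4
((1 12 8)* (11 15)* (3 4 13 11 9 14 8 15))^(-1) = ((1 12 15 9 14 8)(3 4 13 11))^(-1) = (1 8 14 9 15 12)(3 11 13 4)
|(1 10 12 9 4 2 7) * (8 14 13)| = 21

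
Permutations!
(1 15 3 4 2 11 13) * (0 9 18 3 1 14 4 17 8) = (0 9 18 3 17 8)(1 15)(2 11 13 14 4) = [9, 15, 11, 17, 2, 5, 6, 7, 0, 18, 10, 13, 12, 14, 4, 1, 16, 8, 3]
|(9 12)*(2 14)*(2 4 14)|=|(4 14)(9 12)|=2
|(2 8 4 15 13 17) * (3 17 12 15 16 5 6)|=24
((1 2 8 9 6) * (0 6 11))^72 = ((0 6 1 2 8 9 11))^72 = (0 1 8 11 6 2 9)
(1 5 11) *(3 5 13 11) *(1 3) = (1 13 11 3 5) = [0, 13, 2, 5, 4, 1, 6, 7, 8, 9, 10, 3, 12, 11]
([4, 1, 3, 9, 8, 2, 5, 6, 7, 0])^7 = (0 3 5 7 4 9 2 6 8)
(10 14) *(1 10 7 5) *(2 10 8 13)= (1 8 13 2 10 14 7 5)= [0, 8, 10, 3, 4, 1, 6, 5, 13, 9, 14, 11, 12, 2, 7]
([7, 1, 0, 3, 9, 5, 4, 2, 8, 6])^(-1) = (0 2 7)(4 6 9)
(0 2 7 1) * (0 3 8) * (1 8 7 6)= (0 2 6 1 3 7 8)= [2, 3, 6, 7, 4, 5, 1, 8, 0]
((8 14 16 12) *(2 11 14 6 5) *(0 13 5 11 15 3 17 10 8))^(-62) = ((0 13 5 2 15 3 17 10 8 6 11 14 16 12))^(-62) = (0 8 5 11 15 16 17)(2 14 3 12 10 13 6)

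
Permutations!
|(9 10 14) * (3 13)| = 6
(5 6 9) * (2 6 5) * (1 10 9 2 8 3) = (1 10 9 8 3)(2 6) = [0, 10, 6, 1, 4, 5, 2, 7, 3, 8, 9]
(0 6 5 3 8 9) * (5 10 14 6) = [5, 1, 2, 8, 4, 3, 10, 7, 9, 0, 14, 11, 12, 13, 6] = (0 5 3 8 9)(6 10 14)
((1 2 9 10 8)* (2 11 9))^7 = (1 9 8 11 10)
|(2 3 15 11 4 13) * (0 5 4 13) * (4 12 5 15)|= |(0 15 11 13 2 3 4)(5 12)|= 14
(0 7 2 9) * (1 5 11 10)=(0 7 2 9)(1 5 11 10)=[7, 5, 9, 3, 4, 11, 6, 2, 8, 0, 1, 10]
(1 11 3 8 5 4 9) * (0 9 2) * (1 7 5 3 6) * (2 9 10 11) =(0 10 11 6 1 2)(3 8)(4 9 7 5) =[10, 2, 0, 8, 9, 4, 1, 5, 3, 7, 11, 6]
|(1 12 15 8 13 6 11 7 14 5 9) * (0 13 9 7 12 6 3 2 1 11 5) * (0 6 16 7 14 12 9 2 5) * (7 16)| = 6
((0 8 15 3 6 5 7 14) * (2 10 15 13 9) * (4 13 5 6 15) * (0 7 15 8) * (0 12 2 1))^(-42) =((0 12 2 10 4 13 9 1)(3 8 5 15)(7 14))^(-42) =(0 9 4 2)(1 13 10 12)(3 5)(8 15)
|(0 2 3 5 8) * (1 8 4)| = 7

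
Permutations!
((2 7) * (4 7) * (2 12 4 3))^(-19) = (2 3)(4 12 7) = ((2 3)(4 7 12))^(-19)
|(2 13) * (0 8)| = 2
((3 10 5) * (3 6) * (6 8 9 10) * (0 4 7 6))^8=((0 4 7 6 3)(5 8 9 10))^8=(10)(0 6 4 3 7)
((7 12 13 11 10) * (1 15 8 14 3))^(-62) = ((1 15 8 14 3)(7 12 13 11 10))^(-62) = (1 14 15 3 8)(7 11 12 10 13)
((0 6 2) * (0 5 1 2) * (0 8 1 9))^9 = (0 8 2 9 6 1 5)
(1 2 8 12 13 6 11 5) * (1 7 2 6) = (1 6 11 5 7 2 8 12 13) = [0, 6, 8, 3, 4, 7, 11, 2, 12, 9, 10, 5, 13, 1]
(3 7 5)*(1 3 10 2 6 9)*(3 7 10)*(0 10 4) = (0 10 2 6 9 1 7 5 3 4) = [10, 7, 6, 4, 0, 3, 9, 5, 8, 1, 2]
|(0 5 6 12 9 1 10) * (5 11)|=8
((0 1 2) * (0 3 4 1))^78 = (1 3)(2 4)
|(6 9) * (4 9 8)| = 4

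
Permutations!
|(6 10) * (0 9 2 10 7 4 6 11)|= 15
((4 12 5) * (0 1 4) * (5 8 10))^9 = (0 4 8 5 1 12 10)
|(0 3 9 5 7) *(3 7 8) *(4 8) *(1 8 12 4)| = |(0 7)(1 8 3 9 5)(4 12)| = 10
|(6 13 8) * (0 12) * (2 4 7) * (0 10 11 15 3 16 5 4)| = 33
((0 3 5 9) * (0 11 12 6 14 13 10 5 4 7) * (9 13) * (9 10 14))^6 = ((0 3 4 7)(5 13 14 10)(6 9 11 12))^6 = (0 4)(3 7)(5 14)(6 11)(9 12)(10 13)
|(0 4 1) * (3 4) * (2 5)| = |(0 3 4 1)(2 5)| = 4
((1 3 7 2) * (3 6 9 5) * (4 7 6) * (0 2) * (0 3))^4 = (0 7 5 4 9 1 6 2 3)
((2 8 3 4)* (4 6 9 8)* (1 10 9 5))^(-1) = ((1 10 9 8 3 6 5)(2 4))^(-1) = (1 5 6 3 8 9 10)(2 4)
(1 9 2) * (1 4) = (1 9 2 4) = [0, 9, 4, 3, 1, 5, 6, 7, 8, 2]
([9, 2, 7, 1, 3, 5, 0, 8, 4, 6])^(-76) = (0 6 9)(1 7 4)(2 8 3)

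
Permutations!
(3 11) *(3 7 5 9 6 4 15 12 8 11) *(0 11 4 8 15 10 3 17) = (0 11 7 5 9 6 8 4 10 3 17)(12 15) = [11, 1, 2, 17, 10, 9, 8, 5, 4, 6, 3, 7, 15, 13, 14, 12, 16, 0]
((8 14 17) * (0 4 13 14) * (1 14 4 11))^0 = (17)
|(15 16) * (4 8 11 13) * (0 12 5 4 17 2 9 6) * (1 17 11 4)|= |(0 12 5 1 17 2 9 6)(4 8)(11 13)(15 16)|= 8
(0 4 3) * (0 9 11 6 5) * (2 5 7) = (0 4 3 9 11 6 7 2 5) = [4, 1, 5, 9, 3, 0, 7, 2, 8, 11, 10, 6]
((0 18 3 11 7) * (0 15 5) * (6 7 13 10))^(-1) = (0 5 15 7 6 10 13 11 3 18)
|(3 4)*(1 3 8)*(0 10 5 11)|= 4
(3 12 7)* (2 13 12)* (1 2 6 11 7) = (1 2 13 12)(3 6 11 7) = [0, 2, 13, 6, 4, 5, 11, 3, 8, 9, 10, 7, 1, 12]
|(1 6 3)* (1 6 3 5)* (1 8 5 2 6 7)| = 6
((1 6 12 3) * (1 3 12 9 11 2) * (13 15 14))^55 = ((1 6 9 11 2)(13 15 14))^55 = (13 15 14)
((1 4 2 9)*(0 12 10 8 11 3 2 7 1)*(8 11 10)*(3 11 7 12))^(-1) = ((0 3 2 9)(1 4 12 8 10 7))^(-1) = (0 9 2 3)(1 7 10 8 12 4)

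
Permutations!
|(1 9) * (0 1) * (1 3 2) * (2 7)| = |(0 3 7 2 1 9)| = 6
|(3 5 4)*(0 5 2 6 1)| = 7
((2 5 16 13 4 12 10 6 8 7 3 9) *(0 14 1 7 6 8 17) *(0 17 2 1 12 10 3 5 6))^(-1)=(17)(0 8 10 4 13 16 5 7 1 9 3 12 14)(2 6)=((17)(0 14 12 3 9 1 7 5 16 13 4 10 8)(2 6))^(-1)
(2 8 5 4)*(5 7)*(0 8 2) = (0 8 7 5 4) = [8, 1, 2, 3, 0, 4, 6, 5, 7]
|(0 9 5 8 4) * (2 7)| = 10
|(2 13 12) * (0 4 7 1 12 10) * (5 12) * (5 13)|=6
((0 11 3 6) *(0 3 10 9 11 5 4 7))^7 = ((0 5 4 7)(3 6)(9 11 10))^7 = (0 7 4 5)(3 6)(9 11 10)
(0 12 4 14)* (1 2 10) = (0 12 4 14)(1 2 10) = [12, 2, 10, 3, 14, 5, 6, 7, 8, 9, 1, 11, 4, 13, 0]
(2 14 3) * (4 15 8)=(2 14 3)(4 15 8)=[0, 1, 14, 2, 15, 5, 6, 7, 4, 9, 10, 11, 12, 13, 3, 8]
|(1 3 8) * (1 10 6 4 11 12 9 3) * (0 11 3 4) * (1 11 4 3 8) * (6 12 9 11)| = 10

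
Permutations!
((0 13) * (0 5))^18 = (13)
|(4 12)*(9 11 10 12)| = 5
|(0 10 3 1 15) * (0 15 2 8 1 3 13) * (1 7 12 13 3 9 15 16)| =12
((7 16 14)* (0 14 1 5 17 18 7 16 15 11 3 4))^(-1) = (0 4 3 11 15 7 18 17 5 1 16 14) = ((0 14 16 1 5 17 18 7 15 11 3 4))^(-1)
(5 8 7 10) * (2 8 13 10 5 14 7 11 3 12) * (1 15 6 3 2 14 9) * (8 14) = (1 15 6 3 12 8 11 2 14 7 5 13 10 9) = [0, 15, 14, 12, 4, 13, 3, 5, 11, 1, 9, 2, 8, 10, 7, 6]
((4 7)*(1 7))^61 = (1 7 4)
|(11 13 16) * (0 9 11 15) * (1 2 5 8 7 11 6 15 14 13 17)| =84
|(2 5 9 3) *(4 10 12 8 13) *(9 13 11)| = |(2 5 13 4 10 12 8 11 9 3)| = 10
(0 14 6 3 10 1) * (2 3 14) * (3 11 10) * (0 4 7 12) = (0 2 11 10 1 4 7 12)(6 14) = [2, 4, 11, 3, 7, 5, 14, 12, 8, 9, 1, 10, 0, 13, 6]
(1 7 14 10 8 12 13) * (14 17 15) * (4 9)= (1 7 17 15 14 10 8 12 13)(4 9)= [0, 7, 2, 3, 9, 5, 6, 17, 12, 4, 8, 11, 13, 1, 10, 14, 16, 15]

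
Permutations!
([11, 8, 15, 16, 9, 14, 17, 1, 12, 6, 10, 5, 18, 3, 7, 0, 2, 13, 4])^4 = [7, 4, 5, 0, 13, 8, 16, 18, 9, 3, 10, 1, 6, 15, 12, 14, 11, 2, 17]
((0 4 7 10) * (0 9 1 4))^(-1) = ((1 4 7 10 9))^(-1) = (1 9 10 7 4)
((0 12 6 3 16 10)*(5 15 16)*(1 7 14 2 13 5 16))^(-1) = ((0 12 6 3 16 10)(1 7 14 2 13 5 15))^(-1) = (0 10 16 3 6 12)(1 15 5 13 2 14 7)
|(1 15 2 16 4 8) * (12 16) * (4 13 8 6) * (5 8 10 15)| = |(1 5 8)(2 12 16 13 10 15)(4 6)| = 6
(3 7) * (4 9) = (3 7)(4 9) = [0, 1, 2, 7, 9, 5, 6, 3, 8, 4]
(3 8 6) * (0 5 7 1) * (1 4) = (0 5 7 4 1)(3 8 6) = [5, 0, 2, 8, 1, 7, 3, 4, 6]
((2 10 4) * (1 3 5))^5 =((1 3 5)(2 10 4))^5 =(1 5 3)(2 4 10)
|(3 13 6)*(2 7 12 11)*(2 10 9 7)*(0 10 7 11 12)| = |(0 10 9 11 7)(3 13 6)| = 15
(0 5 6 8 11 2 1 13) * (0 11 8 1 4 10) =(0 5 6 1 13 11 2 4 10) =[5, 13, 4, 3, 10, 6, 1, 7, 8, 9, 0, 2, 12, 11]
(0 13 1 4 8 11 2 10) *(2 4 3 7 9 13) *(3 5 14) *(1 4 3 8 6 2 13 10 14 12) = (0 13 4 6 2 14 8 11 3 7 9 10)(1 5 12) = [13, 5, 14, 7, 6, 12, 2, 9, 11, 10, 0, 3, 1, 4, 8]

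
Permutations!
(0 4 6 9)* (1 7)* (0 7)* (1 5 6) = (0 4 1)(5 6 9 7) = [4, 0, 2, 3, 1, 6, 9, 5, 8, 7]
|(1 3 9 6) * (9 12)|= 5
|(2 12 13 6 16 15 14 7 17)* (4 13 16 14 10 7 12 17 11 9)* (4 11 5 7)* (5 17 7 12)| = |(2 7 17)(4 13 6 14 5 12 16 15 10)(9 11)| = 18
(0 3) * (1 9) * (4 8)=(0 3)(1 9)(4 8)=[3, 9, 2, 0, 8, 5, 6, 7, 4, 1]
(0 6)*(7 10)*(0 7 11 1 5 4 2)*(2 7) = (0 6 2)(1 5 4 7 10 11) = [6, 5, 0, 3, 7, 4, 2, 10, 8, 9, 11, 1]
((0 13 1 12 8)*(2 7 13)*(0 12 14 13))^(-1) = (0 7 2)(1 13 14)(8 12)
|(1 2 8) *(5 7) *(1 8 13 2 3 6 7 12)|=6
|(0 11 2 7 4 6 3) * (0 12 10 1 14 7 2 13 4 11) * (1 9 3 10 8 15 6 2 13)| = 84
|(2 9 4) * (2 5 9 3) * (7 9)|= |(2 3)(4 5 7 9)|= 4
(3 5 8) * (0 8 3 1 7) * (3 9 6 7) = [8, 3, 2, 5, 4, 9, 7, 0, 1, 6] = (0 8 1 3 5 9 6 7)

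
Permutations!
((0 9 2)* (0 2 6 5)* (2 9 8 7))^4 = ((0 8 7 2 9 6 5))^4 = (0 9 8 6 7 5 2)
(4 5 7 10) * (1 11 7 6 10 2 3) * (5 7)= (1 11 5 6 10 4 7 2 3)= [0, 11, 3, 1, 7, 6, 10, 2, 8, 9, 4, 5]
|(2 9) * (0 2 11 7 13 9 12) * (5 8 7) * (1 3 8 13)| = |(0 2 12)(1 3 8 7)(5 13 9 11)| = 12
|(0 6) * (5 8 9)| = 6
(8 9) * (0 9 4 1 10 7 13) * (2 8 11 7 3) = (0 9 11 7 13)(1 10 3 2 8 4) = [9, 10, 8, 2, 1, 5, 6, 13, 4, 11, 3, 7, 12, 0]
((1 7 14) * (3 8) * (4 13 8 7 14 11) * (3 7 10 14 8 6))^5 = (1 13)(3 7)(4 14)(6 8)(10 11)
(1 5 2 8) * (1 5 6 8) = (1 6 8 5 2) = [0, 6, 1, 3, 4, 2, 8, 7, 5]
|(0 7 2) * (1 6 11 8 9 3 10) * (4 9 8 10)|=|(0 7 2)(1 6 11 10)(3 4 9)|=12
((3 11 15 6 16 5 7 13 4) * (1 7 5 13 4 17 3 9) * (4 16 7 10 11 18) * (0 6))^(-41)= (0 6 7 16 13 17 3 18 4 9 1 10 11 15)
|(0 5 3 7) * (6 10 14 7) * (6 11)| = 8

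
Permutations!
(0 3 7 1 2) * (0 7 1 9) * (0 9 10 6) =(0 3 1 2 7 10 6) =[3, 2, 7, 1, 4, 5, 0, 10, 8, 9, 6]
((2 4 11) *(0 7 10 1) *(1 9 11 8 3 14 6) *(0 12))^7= (0 8 7 3 10 14 9 6 11 1 2 12 4)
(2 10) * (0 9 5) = (0 9 5)(2 10) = [9, 1, 10, 3, 4, 0, 6, 7, 8, 5, 2]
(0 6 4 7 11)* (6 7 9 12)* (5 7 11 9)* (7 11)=(0 7 9 12 6 4 5 11)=[7, 1, 2, 3, 5, 11, 4, 9, 8, 12, 10, 0, 6]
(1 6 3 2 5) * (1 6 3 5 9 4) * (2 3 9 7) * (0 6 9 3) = [6, 3, 7, 0, 1, 9, 5, 2, 8, 4] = (0 6 5 9 4 1 3)(2 7)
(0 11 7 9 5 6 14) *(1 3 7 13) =(0 11 13 1 3 7 9 5 6 14) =[11, 3, 2, 7, 4, 6, 14, 9, 8, 5, 10, 13, 12, 1, 0]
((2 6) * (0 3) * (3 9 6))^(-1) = (0 3 2 6 9)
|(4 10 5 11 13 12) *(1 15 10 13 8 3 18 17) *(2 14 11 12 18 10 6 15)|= |(1 2 14 11 8 3 10 5 12 4 13 18 17)(6 15)|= 26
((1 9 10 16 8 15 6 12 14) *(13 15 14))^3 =((1 9 10 16 8 14)(6 12 13 15))^3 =(1 16)(6 15 13 12)(8 9)(10 14)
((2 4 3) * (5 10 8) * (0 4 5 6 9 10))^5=((0 4 3 2 5)(6 9 10 8))^5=(6 9 10 8)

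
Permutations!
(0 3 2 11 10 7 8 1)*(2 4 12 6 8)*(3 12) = [12, 0, 11, 4, 3, 5, 8, 2, 1, 9, 7, 10, 6] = (0 12 6 8 1)(2 11 10 7)(3 4)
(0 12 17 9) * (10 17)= (0 12 10 17 9)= [12, 1, 2, 3, 4, 5, 6, 7, 8, 0, 17, 11, 10, 13, 14, 15, 16, 9]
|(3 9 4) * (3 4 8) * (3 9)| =2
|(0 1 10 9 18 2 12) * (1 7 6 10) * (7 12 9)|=6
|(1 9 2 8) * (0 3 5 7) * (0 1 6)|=|(0 3 5 7 1 9 2 8 6)|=9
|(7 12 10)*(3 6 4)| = |(3 6 4)(7 12 10)| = 3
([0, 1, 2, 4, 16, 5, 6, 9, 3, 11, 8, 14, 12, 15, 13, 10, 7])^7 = (3 13 7 8 14 16 10 11 4 15 9)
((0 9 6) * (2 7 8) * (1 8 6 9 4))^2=((9)(0 4 1 8 2 7 6))^2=(9)(0 1 2 6 4 8 7)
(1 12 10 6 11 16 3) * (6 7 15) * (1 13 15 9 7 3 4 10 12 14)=(1 14)(3 13 15 6 11 16 4 10)(7 9)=[0, 14, 2, 13, 10, 5, 11, 9, 8, 7, 3, 16, 12, 15, 1, 6, 4]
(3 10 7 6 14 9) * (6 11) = (3 10 7 11 6 14 9) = [0, 1, 2, 10, 4, 5, 14, 11, 8, 3, 7, 6, 12, 13, 9]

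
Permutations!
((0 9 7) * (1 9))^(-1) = (0 7 9 1)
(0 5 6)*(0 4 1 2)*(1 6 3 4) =(0 5 3 4 6 1 2) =[5, 2, 0, 4, 6, 3, 1]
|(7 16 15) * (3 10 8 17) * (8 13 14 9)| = |(3 10 13 14 9 8 17)(7 16 15)| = 21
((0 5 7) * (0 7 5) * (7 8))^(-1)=(7 8)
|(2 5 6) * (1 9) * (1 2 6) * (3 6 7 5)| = 7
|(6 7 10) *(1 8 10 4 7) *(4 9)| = 12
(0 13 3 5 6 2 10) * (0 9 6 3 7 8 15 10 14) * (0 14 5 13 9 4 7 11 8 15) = (0 9 6 2 5 3 13 11 8)(4 7 15 10) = [9, 1, 5, 13, 7, 3, 2, 15, 0, 6, 4, 8, 12, 11, 14, 10]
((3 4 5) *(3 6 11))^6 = (3 4 5 6 11)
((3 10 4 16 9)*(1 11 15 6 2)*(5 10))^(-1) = ((1 11 15 6 2)(3 5 10 4 16 9))^(-1) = (1 2 6 15 11)(3 9 16 4 10 5)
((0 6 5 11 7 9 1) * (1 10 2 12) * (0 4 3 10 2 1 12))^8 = (12)(0 6 5 11 7 9 2)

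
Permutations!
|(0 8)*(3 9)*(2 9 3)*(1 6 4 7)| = 4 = |(0 8)(1 6 4 7)(2 9)|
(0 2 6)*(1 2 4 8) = (0 4 8 1 2 6) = [4, 2, 6, 3, 8, 5, 0, 7, 1]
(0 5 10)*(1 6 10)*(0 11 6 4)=[5, 4, 2, 3, 0, 1, 10, 7, 8, 9, 11, 6]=(0 5 1 4)(6 10 11)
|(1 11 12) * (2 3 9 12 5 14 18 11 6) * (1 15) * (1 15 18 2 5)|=10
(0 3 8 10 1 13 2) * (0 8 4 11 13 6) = [3, 6, 8, 4, 11, 5, 0, 7, 10, 9, 1, 13, 12, 2] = (0 3 4 11 13 2 8 10 1 6)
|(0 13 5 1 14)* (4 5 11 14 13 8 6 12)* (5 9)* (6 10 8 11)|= 42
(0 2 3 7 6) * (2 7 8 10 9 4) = [7, 1, 3, 8, 2, 5, 0, 6, 10, 4, 9] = (0 7 6)(2 3 8 10 9 4)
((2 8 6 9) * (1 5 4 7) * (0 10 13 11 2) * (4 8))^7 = (0 1 13 8 2 9 7 10 5 11 6 4)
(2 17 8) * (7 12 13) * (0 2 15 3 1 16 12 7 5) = (0 2 17 8 15 3 1 16 12 13 5) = [2, 16, 17, 1, 4, 0, 6, 7, 15, 9, 10, 11, 13, 5, 14, 3, 12, 8]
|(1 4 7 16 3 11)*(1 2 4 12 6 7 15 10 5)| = |(1 12 6 7 16 3 11 2 4 15 10 5)| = 12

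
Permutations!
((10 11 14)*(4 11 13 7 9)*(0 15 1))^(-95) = (0 15 1)(4 10 9 14 7 11 13) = ((0 15 1)(4 11 14 10 13 7 9))^(-95)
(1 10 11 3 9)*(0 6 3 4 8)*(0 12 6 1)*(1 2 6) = (0 2 6 3 9)(1 10 11 4 8 12) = [2, 10, 6, 9, 8, 5, 3, 7, 12, 0, 11, 4, 1]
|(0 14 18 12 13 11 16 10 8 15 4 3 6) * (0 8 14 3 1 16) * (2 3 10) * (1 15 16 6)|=42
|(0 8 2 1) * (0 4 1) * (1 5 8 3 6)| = |(0 3 6 1 4 5 8 2)| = 8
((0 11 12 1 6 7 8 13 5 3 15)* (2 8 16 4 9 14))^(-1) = (0 15 3 5 13 8 2 14 9 4 16 7 6 1 12 11)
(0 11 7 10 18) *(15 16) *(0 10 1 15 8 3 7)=(0 11)(1 15 16 8 3 7)(10 18)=[11, 15, 2, 7, 4, 5, 6, 1, 3, 9, 18, 0, 12, 13, 14, 16, 8, 17, 10]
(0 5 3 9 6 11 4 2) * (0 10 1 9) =[5, 9, 10, 0, 2, 3, 11, 7, 8, 6, 1, 4] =(0 5 3)(1 9 6 11 4 2 10)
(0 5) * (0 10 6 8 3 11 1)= (0 5 10 6 8 3 11 1)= [5, 0, 2, 11, 4, 10, 8, 7, 3, 9, 6, 1]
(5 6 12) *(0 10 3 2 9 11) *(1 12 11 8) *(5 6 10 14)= (0 14 5 10 3 2 9 8 1 12 6 11)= [14, 12, 9, 2, 4, 10, 11, 7, 1, 8, 3, 0, 6, 13, 5]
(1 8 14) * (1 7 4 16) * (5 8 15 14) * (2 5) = [0, 15, 5, 3, 16, 8, 6, 4, 2, 9, 10, 11, 12, 13, 7, 14, 1] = (1 15 14 7 4 16)(2 5 8)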